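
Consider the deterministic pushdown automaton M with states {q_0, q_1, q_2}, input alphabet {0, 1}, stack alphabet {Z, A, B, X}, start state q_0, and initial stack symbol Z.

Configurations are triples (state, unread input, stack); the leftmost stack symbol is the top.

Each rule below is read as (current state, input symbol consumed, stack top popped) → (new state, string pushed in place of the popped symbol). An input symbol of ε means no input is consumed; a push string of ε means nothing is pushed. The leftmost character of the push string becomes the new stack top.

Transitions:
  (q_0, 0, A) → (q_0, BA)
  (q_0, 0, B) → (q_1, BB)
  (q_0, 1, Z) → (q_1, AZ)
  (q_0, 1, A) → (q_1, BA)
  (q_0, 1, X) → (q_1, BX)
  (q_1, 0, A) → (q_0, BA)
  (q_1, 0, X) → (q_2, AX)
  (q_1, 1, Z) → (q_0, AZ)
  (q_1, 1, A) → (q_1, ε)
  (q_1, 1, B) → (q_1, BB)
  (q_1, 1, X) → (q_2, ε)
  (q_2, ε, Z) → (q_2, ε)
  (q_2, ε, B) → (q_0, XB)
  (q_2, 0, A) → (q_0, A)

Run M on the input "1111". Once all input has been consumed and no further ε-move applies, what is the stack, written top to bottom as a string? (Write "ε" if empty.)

BAZ

(q_0, 1111, Z)
  read 1, top Z: go to q_1, push AZ → (q_1, 111, AZ)
  read 1, top A: go to q_1, push ε → (q_1, 11, Z)
  read 1, top Z: go to q_0, push AZ → (q_0, 1, AZ)
  read 1, top A: go to q_1, push BA → (q_1, ε, BAZ)
All input consumed in state q_1 with stack BAZ.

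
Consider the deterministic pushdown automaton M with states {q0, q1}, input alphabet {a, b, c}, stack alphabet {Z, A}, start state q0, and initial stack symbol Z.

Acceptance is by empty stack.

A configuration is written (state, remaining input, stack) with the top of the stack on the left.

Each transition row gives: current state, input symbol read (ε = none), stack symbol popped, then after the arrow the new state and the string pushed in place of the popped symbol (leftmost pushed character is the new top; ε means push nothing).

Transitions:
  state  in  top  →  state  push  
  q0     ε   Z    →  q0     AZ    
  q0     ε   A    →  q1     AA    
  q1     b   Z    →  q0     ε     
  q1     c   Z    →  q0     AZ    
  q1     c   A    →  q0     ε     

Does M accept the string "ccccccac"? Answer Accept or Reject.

(q0, ccccccac, Z)
  ε-move, top Z: go to q0, push AZ → (q0, ccccccac, AZ)
  ε-move, top A: go to q1, push AA → (q1, ccccccac, AAZ)
  read c, top A: go to q0, push ε → (q0, cccccac, AZ)
  ε-move, top A: go to q1, push AA → (q1, cccccac, AAZ)
  read c, top A: go to q0, push ε → (q0, ccccac, AZ)
  ε-move, top A: go to q1, push AA → (q1, ccccac, AAZ)
  read c, top A: go to q0, push ε → (q0, cccac, AZ)
  ε-move, top A: go to q1, push AA → (q1, cccac, AAZ)
  read c, top A: go to q0, push ε → (q0, ccac, AZ)
  ε-move, top A: go to q1, push AA → (q1, ccac, AAZ)
  read c, top A: go to q0, push ε → (q0, cac, AZ)
  ε-move, top A: go to q1, push AA → (q1, cac, AAZ)
  read c, top A: go to q0, push ε → (q0, ac, AZ)
  ε-move, top A: go to q1, push AA → (q1, ac, AAZ)
No transition applies at (q1, ac, AAZ); input not fully consumed.

Reject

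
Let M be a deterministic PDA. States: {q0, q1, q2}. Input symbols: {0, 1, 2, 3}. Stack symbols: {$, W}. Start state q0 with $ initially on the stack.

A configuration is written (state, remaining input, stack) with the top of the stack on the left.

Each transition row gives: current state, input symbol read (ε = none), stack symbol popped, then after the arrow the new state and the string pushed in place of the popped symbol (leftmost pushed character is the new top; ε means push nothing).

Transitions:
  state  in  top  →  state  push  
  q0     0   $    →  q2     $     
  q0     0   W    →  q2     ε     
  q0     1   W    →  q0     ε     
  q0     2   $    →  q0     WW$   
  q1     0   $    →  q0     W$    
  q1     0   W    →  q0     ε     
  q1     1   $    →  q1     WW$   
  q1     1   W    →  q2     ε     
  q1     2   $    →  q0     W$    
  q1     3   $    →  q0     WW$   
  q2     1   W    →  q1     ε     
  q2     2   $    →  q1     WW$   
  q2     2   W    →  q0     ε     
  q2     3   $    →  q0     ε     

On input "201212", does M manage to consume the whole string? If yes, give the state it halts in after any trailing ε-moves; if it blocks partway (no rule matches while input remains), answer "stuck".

(q0, 201212, $)
  read 2, top $: go to q0, push WW$ → (q0, 01212, WW$)
  read 0, top W: go to q2, push ε → (q2, 1212, W$)
  read 1, top W: go to q1, push ε → (q1, 212, $)
  read 2, top $: go to q0, push W$ → (q0, 12, W$)
  read 1, top W: go to q0, push ε → (q0, 2, $)
  read 2, top $: go to q0, push WW$ → (q0, ε, WW$)
All input consumed; M is in state q0.

q0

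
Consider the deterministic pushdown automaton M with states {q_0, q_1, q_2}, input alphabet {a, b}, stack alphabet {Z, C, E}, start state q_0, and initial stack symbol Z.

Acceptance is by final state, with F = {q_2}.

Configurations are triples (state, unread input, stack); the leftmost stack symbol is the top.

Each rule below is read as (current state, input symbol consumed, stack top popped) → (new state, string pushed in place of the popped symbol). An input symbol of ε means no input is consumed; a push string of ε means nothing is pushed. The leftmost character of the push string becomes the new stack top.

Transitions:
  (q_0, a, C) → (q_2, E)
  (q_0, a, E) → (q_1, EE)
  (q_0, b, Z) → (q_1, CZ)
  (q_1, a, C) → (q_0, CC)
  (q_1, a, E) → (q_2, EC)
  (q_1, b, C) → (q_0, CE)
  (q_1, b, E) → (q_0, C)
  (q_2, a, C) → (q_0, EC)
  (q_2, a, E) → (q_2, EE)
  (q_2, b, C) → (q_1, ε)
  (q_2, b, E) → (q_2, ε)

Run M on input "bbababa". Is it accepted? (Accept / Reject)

Accept

(q_0, bbababa, Z) ⊢ (q_1, bababa, CZ) ⊢ (q_0, ababa, CEZ) ⊢ (q_2, baba, EEZ) ⊢ (q_2, aba, EZ) ⊢ (q_2, ba, EEZ) ⊢ (q_2, a, EZ) ⊢ (q_2, ε, EEZ)
All input consumed; state q_2 ∈ F.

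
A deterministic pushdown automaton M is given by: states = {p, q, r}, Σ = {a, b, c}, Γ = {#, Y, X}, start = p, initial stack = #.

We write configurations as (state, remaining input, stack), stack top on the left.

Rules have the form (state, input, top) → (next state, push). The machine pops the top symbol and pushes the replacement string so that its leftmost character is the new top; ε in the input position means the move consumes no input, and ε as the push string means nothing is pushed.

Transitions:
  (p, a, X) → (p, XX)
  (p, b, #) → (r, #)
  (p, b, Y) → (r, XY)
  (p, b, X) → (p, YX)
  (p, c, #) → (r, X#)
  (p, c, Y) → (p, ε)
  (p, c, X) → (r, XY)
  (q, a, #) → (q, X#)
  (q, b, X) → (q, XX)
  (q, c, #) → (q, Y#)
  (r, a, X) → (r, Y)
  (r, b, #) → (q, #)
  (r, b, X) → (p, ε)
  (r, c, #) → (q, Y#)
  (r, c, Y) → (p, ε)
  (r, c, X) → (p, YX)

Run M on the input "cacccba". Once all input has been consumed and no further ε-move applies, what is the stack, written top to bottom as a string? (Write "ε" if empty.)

YYX#

(p, cacccba, #)
  read c, top #: go to r, push X# → (r, acccba, X#)
  read a, top X: go to r, push Y → (r, cccba, Y#)
  read c, top Y: go to p, push ε → (p, ccba, #)
  read c, top #: go to r, push X# → (r, cba, X#)
  read c, top X: go to p, push YX → (p, ba, YX#)
  read b, top Y: go to r, push XY → (r, a, XYX#)
  read a, top X: go to r, push Y → (r, ε, YYX#)
All input consumed in state r with stack YYX#.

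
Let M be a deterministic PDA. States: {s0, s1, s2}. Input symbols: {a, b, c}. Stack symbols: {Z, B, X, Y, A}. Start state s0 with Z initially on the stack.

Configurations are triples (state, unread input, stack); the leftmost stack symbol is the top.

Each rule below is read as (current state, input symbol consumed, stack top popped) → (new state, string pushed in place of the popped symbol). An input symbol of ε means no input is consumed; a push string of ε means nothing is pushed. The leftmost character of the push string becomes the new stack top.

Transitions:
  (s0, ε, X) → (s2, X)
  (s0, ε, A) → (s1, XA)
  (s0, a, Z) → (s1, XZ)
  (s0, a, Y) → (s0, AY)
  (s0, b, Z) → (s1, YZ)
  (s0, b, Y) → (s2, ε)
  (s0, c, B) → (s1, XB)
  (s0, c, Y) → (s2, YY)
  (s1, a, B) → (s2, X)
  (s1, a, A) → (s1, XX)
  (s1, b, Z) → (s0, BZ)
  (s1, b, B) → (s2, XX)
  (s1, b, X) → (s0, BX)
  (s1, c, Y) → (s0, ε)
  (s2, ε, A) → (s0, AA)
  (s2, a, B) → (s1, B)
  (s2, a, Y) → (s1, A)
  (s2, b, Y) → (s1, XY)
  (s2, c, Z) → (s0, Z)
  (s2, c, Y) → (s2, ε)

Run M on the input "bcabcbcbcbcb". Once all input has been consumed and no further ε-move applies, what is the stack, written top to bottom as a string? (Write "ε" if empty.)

(s0, bcabcbcbcbcb, Z) ⊢ (s1, cabcbcbcbcb, YZ) ⊢ (s0, abcbcbcbcb, Z) ⊢ (s1, bcbcbcbcb, XZ) ⊢ (s0, cbcbcbcb, BXZ) ⊢ (s1, bcbcbcb, XBXZ) ⊢ (s0, cbcbcb, BXBXZ) ⊢ (s1, bcbcb, XBXBXZ) ⊢ (s0, cbcb, BXBXBXZ) ⊢ (s1, bcb, XBXBXBXZ) ⊢ (s0, cb, BXBXBXBXZ) ⊢ (s1, b, XBXBXBXBXZ) ⊢ (s0, ε, BXBXBXBXBXZ)
All input consumed in state s0 with stack BXBXBXBXBXZ.

BXBXBXBXBXZ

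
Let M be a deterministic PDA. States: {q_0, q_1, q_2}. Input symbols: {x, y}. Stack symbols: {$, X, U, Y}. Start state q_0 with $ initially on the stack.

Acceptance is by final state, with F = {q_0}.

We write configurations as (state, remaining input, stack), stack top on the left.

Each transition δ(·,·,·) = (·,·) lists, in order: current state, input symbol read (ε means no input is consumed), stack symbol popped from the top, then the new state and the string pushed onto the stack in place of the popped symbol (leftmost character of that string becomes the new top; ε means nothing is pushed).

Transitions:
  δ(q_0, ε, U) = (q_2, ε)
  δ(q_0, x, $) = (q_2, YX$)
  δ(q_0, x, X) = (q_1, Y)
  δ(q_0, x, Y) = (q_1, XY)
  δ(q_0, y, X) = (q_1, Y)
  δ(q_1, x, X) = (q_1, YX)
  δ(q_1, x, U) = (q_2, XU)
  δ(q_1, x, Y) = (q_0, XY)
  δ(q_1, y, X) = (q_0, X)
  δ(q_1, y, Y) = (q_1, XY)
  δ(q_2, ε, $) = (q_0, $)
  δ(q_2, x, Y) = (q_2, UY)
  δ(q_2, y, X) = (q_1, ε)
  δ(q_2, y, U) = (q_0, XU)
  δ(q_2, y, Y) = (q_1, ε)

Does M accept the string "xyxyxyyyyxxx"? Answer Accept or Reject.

Reject

(q_0, xyxyxyyyyxxx, $)
  read x, top $: go to q_2, push YX$ → (q_2, yxyxyyyyxxx, YX$)
  read y, top Y: go to q_1, push ε → (q_1, xyxyyyyxxx, X$)
  read x, top X: go to q_1, push YX → (q_1, yxyyyyxxx, YX$)
  read y, top Y: go to q_1, push XY → (q_1, xyyyyxxx, XYX$)
  read x, top X: go to q_1, push YX → (q_1, yyyyxxx, YXYX$)
  read y, top Y: go to q_1, push XY → (q_1, yyyxxx, XYXYX$)
  read y, top X: go to q_0, push X → (q_0, yyxxx, XYXYX$)
  read y, top X: go to q_1, push Y → (q_1, yxxx, YYXYX$)
  read y, top Y: go to q_1, push XY → (q_1, xxx, XYYXYX$)
  read x, top X: go to q_1, push YX → (q_1, xx, YXYYXYX$)
  read x, top Y: go to q_0, push XY → (q_0, x, XYXYYXYX$)
  read x, top X: go to q_1, push Y → (q_1, ε, YYXYYXYX$)
All input consumed; state q_1 ∉ F and no further ε-move applies.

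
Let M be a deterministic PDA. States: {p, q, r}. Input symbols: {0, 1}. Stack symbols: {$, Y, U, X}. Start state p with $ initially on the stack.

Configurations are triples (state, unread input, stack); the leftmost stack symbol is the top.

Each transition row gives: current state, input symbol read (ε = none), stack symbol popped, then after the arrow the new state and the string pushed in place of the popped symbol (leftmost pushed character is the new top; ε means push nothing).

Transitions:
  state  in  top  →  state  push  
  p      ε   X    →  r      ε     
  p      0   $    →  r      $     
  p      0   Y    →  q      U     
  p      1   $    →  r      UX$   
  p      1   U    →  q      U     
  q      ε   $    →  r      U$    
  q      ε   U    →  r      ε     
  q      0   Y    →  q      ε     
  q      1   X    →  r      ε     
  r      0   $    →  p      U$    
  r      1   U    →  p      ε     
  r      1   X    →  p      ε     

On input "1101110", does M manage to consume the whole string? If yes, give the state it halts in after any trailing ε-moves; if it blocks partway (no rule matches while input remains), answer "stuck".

(p, 1101110, $)
  read 1, top $: go to r, push UX$ → (r, 101110, UX$)
  read 1, top U: go to p, push ε → (p, 01110, X$)
  ε-move, top X: go to r, push ε → (r, 01110, $)
  read 0, top $: go to p, push U$ → (p, 1110, U$)
  read 1, top U: go to q, push U → (q, 110, U$)
  ε-move, top U: go to r, push ε → (r, 110, $)
No transition for (r, 1, top $); M blocks with input 110 remaining.

stuck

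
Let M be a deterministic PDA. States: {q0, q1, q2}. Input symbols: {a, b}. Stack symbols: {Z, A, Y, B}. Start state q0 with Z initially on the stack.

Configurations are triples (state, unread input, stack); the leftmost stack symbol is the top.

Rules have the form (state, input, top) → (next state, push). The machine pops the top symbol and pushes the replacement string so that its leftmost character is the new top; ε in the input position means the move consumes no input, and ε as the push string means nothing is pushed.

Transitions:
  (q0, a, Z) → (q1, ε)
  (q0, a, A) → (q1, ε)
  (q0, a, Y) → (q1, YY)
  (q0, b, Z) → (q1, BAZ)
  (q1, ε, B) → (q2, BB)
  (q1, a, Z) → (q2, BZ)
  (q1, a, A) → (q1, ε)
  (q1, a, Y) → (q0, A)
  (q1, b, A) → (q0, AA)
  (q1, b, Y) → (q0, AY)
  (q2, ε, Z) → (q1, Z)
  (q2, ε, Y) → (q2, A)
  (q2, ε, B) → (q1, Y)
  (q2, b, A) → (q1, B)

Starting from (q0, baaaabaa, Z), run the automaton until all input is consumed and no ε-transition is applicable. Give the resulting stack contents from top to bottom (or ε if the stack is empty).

ABAZ

(q0, baaaabaa, Z)
  read b, top Z: go to q1, push BAZ → (q1, aaaabaa, BAZ)
  ε-move, top B: go to q2, push BB → (q2, aaaabaa, BBAZ)
  ε-move, top B: go to q1, push Y → (q1, aaaabaa, YBAZ)
  read a, top Y: go to q0, push A → (q0, aaabaa, ABAZ)
  read a, top A: go to q1, push ε → (q1, aabaa, BAZ)
  ε-move, top B: go to q2, push BB → (q2, aabaa, BBAZ)
  ε-move, top B: go to q1, push Y → (q1, aabaa, YBAZ)
  read a, top Y: go to q0, push A → (q0, abaa, ABAZ)
  read a, top A: go to q1, push ε → (q1, baa, BAZ)
  ε-move, top B: go to q2, push BB → (q2, baa, BBAZ)
  ε-move, top B: go to q1, push Y → (q1, baa, YBAZ)
  read b, top Y: go to q0, push AY → (q0, aa, AYBAZ)
  read a, top A: go to q1, push ε → (q1, a, YBAZ)
  read a, top Y: go to q0, push A → (q0, ε, ABAZ)
All input consumed in state q0 with stack ABAZ.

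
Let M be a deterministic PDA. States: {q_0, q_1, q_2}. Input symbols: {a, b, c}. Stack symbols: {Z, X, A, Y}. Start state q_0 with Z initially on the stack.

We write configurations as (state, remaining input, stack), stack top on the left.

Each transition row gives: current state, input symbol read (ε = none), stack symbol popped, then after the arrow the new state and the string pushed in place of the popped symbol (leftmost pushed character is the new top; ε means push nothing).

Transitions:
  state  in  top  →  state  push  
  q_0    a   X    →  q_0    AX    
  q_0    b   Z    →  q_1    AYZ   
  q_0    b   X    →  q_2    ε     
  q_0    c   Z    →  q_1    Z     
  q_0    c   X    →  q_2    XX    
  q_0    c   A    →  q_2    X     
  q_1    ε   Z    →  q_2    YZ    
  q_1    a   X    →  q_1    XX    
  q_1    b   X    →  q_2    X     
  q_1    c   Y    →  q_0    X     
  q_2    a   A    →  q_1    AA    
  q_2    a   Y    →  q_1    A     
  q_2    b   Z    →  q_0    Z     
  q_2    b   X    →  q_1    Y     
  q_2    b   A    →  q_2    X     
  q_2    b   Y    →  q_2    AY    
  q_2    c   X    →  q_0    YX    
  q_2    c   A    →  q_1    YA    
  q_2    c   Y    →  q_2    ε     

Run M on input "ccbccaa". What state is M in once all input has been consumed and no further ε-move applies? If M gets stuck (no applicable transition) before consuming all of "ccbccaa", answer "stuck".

stuck

(q_0, ccbccaa, Z)
  read c, top Z: go to q_1, push Z → (q_1, cbccaa, Z)
  ε-move, top Z: go to q_2, push YZ → (q_2, cbccaa, YZ)
  read c, top Y: go to q_2, push ε → (q_2, bccaa, Z)
  read b, top Z: go to q_0, push Z → (q_0, ccaa, Z)
  read c, top Z: go to q_1, push Z → (q_1, caa, Z)
  ε-move, top Z: go to q_2, push YZ → (q_2, caa, YZ)
  read c, top Y: go to q_2, push ε → (q_2, aa, Z)
No transition for (q_2, a, top Z); M blocks with input aa remaining.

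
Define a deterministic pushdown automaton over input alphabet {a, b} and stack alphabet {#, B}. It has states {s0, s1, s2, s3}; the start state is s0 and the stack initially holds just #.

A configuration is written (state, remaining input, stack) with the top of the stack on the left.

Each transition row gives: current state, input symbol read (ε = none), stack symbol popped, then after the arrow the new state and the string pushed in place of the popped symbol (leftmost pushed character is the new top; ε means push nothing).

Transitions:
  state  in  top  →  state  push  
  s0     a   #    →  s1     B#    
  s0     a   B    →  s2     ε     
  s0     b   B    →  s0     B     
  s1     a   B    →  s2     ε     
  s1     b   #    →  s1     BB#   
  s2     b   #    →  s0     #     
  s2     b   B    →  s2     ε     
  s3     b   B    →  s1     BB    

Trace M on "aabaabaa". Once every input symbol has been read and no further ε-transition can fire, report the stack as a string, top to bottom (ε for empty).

(s0, aabaabaa, #)
  read a, top #: go to s1, push B# → (s1, abaabaa, B#)
  read a, top B: go to s2, push ε → (s2, baabaa, #)
  read b, top #: go to s0, push # → (s0, aabaa, #)
  read a, top #: go to s1, push B# → (s1, abaa, B#)
  read a, top B: go to s2, push ε → (s2, baa, #)
  read b, top #: go to s0, push # → (s0, aa, #)
  read a, top #: go to s1, push B# → (s1, a, B#)
  read a, top B: go to s2, push ε → (s2, ε, #)
All input consumed in state s2 with stack #.

#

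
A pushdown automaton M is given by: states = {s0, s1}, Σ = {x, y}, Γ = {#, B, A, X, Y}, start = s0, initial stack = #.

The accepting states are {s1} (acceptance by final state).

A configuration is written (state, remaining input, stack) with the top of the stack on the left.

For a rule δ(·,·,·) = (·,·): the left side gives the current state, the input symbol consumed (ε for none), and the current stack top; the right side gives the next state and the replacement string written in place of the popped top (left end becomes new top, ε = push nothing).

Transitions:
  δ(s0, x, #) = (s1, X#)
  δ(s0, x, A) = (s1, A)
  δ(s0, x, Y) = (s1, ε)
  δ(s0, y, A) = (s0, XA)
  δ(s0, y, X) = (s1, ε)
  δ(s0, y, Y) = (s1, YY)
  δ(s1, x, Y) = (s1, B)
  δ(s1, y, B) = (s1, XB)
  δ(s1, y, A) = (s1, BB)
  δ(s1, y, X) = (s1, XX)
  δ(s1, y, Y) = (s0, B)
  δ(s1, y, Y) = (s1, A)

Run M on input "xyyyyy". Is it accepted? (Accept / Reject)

Accept

One accepting computation: (s0, xyyyyy, #) ⊢ (s1, yyyyy, X#) ⊢ (s1, yyyy, XX#) ⊢ (s1, yyy, XXX#) ⊢ (s1, yy, XXXX#) ⊢ (s1, y, XXXXX#) ⊢ (s1, ε, XXXXXX#)
All input consumed and state s1 ∈ F.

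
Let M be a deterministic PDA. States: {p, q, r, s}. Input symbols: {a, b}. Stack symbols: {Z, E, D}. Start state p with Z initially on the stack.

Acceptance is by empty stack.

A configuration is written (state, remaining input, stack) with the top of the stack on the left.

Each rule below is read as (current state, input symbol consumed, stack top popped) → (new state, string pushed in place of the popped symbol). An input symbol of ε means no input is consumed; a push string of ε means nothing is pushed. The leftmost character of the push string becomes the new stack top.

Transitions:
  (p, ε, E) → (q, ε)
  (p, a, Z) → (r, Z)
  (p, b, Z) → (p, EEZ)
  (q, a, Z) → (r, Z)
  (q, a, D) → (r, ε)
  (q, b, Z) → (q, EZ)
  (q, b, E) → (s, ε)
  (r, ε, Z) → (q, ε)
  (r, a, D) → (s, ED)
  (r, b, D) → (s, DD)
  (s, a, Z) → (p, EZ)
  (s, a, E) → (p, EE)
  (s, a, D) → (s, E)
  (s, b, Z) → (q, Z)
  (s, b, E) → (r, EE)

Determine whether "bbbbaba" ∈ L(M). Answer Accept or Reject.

(p, bbbbaba, Z)
  read b, top Z: go to p, push EEZ → (p, bbbaba, EEZ)
  ε-move, top E: go to q, push ε → (q, bbbaba, EZ)
  read b, top E: go to s, push ε → (s, bbaba, Z)
  read b, top Z: go to q, push Z → (q, baba, Z)
  read b, top Z: go to q, push EZ → (q, aba, EZ)
No transition applies at (q, aba, EZ); input not fully consumed.

Reject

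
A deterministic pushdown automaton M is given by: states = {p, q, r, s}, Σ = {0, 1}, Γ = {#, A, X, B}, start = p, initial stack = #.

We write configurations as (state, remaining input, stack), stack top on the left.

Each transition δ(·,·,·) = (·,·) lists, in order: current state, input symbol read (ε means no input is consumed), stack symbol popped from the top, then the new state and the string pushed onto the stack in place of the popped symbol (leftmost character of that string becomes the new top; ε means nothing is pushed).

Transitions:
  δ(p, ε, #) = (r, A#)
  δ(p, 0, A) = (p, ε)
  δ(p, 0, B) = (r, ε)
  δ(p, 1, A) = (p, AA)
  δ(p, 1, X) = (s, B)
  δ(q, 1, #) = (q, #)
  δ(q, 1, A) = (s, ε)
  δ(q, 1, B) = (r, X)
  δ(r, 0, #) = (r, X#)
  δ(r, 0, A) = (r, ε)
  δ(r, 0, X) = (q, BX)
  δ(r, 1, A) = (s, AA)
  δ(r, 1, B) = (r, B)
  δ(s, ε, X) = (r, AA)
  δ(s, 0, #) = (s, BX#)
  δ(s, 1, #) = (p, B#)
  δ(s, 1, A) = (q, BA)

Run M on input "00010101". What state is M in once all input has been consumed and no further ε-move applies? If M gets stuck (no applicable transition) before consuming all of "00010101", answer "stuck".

r

(p, 00010101, #) ⊢ (r, 00010101, A#) ⊢ (r, 0010101, #) ⊢ (r, 010101, X#) ⊢ (q, 10101, BX#) ⊢ (r, 0101, XX#) ⊢ (q, 101, BXX#) ⊢ (r, 01, XXX#) ⊢ (q, 1, BXXX#) ⊢ (r, ε, XXXX#)
All input consumed; M is in state r.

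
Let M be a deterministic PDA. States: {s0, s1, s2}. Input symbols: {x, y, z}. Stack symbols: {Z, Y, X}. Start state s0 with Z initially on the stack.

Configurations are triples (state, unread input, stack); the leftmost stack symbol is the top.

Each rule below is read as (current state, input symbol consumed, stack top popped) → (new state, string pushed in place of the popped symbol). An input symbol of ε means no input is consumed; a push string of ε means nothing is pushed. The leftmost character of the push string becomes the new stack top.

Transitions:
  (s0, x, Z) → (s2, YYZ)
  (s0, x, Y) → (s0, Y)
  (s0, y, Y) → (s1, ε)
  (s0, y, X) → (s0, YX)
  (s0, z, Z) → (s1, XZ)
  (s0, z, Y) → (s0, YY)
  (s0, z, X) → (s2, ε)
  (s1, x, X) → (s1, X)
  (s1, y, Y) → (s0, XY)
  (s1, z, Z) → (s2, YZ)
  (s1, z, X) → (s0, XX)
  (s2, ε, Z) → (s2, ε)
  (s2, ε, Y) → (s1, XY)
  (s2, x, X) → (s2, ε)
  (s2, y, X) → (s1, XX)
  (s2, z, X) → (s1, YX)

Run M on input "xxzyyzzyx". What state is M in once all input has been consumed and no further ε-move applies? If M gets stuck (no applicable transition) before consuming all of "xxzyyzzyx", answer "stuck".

(s0, xxzyyzzyx, Z) ⊢ (s2, xzyyzzyx, YYZ) ⊢ (s1, xzyyzzyx, XYYZ) ⊢ (s1, zyyzzyx, XYYZ) ⊢ (s0, yyzzyx, XXYYZ) ⊢ (s0, yzzyx, YXXYYZ) ⊢ (s1, zzyx, XXYYZ) ⊢ (s0, zyx, XXXYYZ) ⊢ (s2, yx, XXYYZ) ⊢ (s1, x, XXXYYZ) ⊢ (s1, ε, XXXYYZ)
All input consumed; M is in state s1.

s1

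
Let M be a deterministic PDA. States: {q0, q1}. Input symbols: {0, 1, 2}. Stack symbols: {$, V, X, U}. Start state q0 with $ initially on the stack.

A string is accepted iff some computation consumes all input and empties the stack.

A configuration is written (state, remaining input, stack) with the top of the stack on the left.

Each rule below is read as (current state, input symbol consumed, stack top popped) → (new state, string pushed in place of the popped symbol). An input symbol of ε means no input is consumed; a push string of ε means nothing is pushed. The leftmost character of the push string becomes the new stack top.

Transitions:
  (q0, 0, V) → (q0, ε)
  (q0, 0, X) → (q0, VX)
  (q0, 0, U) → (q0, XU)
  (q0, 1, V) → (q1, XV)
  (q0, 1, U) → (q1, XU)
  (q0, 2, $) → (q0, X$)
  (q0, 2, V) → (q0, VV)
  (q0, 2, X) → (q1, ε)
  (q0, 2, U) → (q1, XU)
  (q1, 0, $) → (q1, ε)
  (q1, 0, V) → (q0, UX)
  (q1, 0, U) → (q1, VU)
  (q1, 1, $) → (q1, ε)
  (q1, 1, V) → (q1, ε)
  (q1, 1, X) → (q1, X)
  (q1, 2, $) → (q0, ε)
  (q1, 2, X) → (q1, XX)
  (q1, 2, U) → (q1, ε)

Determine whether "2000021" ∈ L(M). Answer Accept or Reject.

Accept

(q0, 2000021, $)
  read 2, top $: go to q0, push X$ → (q0, 000021, X$)
  read 0, top X: go to q0, push VX → (q0, 00021, VX$)
  read 0, top V: go to q0, push ε → (q0, 0021, X$)
  read 0, top X: go to q0, push VX → (q0, 021, VX$)
  read 0, top V: go to q0, push ε → (q0, 21, X$)
  read 2, top X: go to q1, push ε → (q1, 1, $)
  read 1, top $: go to q1, push ε → (q1, ε, ε)
All input consumed and the stack is empty.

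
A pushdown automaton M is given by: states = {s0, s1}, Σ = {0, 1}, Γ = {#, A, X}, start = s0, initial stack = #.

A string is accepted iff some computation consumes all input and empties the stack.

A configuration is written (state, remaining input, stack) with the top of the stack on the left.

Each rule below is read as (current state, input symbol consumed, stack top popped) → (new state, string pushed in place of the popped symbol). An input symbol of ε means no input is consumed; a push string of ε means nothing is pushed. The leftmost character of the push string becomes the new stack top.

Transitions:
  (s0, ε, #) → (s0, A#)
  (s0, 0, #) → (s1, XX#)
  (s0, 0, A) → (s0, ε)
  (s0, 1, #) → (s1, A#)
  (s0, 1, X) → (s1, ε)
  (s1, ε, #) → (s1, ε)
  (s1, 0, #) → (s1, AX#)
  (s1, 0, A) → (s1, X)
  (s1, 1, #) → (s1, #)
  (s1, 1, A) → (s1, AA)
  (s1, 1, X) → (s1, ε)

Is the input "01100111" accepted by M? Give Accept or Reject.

One accepting computation: (s0, 01100111, #) ⊢ (s1, 1100111, XX#) ⊢ (s1, 100111, X#) ⊢ (s1, 00111, #) ⊢ (s1, 0111, AX#) ⊢ (s1, 111, XX#) ⊢ (s1, 11, X#) ⊢ (s1, 1, #) ⊢ (s1, ε, #) ⊢ (s1, ε, ε)
All input consumed and the stack is empty.

Accept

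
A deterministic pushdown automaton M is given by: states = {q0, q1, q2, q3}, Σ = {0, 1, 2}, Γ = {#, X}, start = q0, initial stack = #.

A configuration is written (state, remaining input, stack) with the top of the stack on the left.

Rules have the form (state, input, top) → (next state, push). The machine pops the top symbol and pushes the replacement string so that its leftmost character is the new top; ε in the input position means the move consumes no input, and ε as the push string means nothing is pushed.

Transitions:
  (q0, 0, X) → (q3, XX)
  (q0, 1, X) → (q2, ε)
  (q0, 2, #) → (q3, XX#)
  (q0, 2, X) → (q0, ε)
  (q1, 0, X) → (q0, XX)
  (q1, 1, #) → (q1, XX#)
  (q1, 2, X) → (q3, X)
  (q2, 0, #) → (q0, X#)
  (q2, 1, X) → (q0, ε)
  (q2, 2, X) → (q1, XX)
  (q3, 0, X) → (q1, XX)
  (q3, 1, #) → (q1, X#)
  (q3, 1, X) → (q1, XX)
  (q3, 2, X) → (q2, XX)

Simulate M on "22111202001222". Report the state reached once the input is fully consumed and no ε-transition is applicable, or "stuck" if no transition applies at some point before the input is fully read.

(q0, 22111202001222, #)
  read 2, top #: go to q3, push XX# → (q3, 2111202001222, XX#)
  read 2, top X: go to q2, push XX → (q2, 111202001222, XXX#)
  read 1, top X: go to q0, push ε → (q0, 11202001222, XX#)
  read 1, top X: go to q2, push ε → (q2, 1202001222, X#)
  read 1, top X: go to q0, push ε → (q0, 202001222, #)
  read 2, top #: go to q3, push XX# → (q3, 02001222, XX#)
  read 0, top X: go to q1, push XX → (q1, 2001222, XXX#)
  read 2, top X: go to q3, push X → (q3, 001222, XXX#)
  read 0, top X: go to q1, push XX → (q1, 01222, XXXX#)
  read 0, top X: go to q0, push XX → (q0, 1222, XXXXX#)
  read 1, top X: go to q2, push ε → (q2, 222, XXXX#)
  read 2, top X: go to q1, push XX → (q1, 22, XXXXX#)
  read 2, top X: go to q3, push X → (q3, 2, XXXXX#)
  read 2, top X: go to q2, push XX → (q2, ε, XXXXXX#)
All input consumed; M is in state q2.

q2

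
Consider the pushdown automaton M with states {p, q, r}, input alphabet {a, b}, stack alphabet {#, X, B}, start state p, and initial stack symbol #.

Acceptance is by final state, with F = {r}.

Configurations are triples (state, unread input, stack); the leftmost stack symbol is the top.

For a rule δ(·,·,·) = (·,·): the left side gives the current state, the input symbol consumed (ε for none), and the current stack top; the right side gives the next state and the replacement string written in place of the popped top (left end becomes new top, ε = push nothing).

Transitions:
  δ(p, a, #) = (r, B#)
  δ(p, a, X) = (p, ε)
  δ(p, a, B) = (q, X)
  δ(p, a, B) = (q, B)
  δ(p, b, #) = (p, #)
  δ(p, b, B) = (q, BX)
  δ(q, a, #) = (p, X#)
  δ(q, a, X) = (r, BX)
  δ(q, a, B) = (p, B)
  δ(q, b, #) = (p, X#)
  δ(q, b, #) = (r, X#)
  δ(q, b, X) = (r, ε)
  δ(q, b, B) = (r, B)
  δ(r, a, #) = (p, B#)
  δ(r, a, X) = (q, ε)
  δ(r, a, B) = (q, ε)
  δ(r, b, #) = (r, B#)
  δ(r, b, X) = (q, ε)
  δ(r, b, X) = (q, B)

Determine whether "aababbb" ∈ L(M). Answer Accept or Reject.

Accept

One accepting computation: (p, aababbb, #) ⊢ (r, ababbb, B#) ⊢ (q, babbb, #) ⊢ (r, abbb, X#) ⊢ (q, bbb, #) ⊢ (r, bb, X#) ⊢ (q, b, #) ⊢ (r, ε, X#)
All input consumed and state r ∈ F.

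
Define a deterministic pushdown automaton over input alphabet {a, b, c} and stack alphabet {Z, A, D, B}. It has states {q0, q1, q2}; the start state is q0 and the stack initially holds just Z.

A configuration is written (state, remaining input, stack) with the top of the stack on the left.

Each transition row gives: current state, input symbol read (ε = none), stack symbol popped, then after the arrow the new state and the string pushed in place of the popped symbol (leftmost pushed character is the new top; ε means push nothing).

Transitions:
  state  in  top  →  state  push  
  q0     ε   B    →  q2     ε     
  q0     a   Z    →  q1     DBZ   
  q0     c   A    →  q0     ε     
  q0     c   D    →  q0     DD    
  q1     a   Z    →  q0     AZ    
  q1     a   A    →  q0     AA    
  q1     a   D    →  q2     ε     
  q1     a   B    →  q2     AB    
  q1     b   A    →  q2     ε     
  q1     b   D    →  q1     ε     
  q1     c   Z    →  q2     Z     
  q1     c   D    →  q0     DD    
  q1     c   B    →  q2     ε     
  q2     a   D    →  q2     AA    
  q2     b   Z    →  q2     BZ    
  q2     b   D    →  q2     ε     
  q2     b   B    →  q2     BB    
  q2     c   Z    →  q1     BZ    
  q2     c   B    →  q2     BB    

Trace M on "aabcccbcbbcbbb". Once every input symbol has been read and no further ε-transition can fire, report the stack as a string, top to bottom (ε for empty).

(q0, aabcccbcbbcbbb, Z)
  read a, top Z: go to q1, push DBZ → (q1, abcccbcbbcbbb, DBZ)
  read a, top D: go to q2, push ε → (q2, bcccbcbbcbbb, BZ)
  read b, top B: go to q2, push BB → (q2, cccbcbbcbbb, BBZ)
  read c, top B: go to q2, push BB → (q2, ccbcbbcbbb, BBBZ)
  read c, top B: go to q2, push BB → (q2, cbcbbcbbb, BBBBZ)
  read c, top B: go to q2, push BB → (q2, bcbbcbbb, BBBBBZ)
  read b, top B: go to q2, push BB → (q2, cbbcbbb, BBBBBBZ)
  read c, top B: go to q2, push BB → (q2, bbcbbb, BBBBBBBZ)
  read b, top B: go to q2, push BB → (q2, bcbbb, BBBBBBBBZ)
  read b, top B: go to q2, push BB → (q2, cbbb, BBBBBBBBBZ)
  read c, top B: go to q2, push BB → (q2, bbb, BBBBBBBBBBZ)
  read b, top B: go to q2, push BB → (q2, bb, BBBBBBBBBBBZ)
  read b, top B: go to q2, push BB → (q2, b, BBBBBBBBBBBBZ)
  read b, top B: go to q2, push BB → (q2, ε, BBBBBBBBBBBBBZ)
All input consumed in state q2 with stack BBBBBBBBBBBBBZ.

BBBBBBBBBBBBBZ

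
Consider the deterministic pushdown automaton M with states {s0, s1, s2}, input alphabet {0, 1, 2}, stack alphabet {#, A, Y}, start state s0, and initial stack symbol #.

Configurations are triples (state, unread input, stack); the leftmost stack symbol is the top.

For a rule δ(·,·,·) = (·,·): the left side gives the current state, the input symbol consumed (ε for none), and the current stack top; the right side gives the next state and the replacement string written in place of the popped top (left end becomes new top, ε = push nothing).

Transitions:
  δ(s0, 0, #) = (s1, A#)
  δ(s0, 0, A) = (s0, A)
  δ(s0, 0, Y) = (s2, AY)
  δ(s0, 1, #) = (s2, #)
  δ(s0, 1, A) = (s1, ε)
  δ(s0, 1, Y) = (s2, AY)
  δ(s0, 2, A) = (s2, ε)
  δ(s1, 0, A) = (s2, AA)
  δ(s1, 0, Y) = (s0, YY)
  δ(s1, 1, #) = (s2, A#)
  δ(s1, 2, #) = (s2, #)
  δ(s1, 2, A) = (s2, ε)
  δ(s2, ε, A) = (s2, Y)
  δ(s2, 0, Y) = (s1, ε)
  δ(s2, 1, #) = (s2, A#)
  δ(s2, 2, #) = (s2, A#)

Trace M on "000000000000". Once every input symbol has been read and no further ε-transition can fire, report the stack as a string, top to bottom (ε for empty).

YA#

(s0, 000000000000, #)
  read 0, top #: go to s1, push A# → (s1, 00000000000, A#)
  read 0, top A: go to s2, push AA → (s2, 0000000000, AA#)
  ε-move, top A: go to s2, push Y → (s2, 0000000000, YA#)
  read 0, top Y: go to s1, push ε → (s1, 000000000, A#)
  read 0, top A: go to s2, push AA → (s2, 00000000, AA#)
  ε-move, top A: go to s2, push Y → (s2, 00000000, YA#)
  read 0, top Y: go to s1, push ε → (s1, 0000000, A#)
  read 0, top A: go to s2, push AA → (s2, 000000, AA#)
  ε-move, top A: go to s2, push Y → (s2, 000000, YA#)
  read 0, top Y: go to s1, push ε → (s1, 00000, A#)
  read 0, top A: go to s2, push AA → (s2, 0000, AA#)
  ε-move, top A: go to s2, push Y → (s2, 0000, YA#)
  read 0, top Y: go to s1, push ε → (s1, 000, A#)
  read 0, top A: go to s2, push AA → (s2, 00, AA#)
  ε-move, top A: go to s2, push Y → (s2, 00, YA#)
  read 0, top Y: go to s1, push ε → (s1, 0, A#)
  read 0, top A: go to s2, push AA → (s2, ε, AA#)
  ε-move, top A: go to s2, push Y → (s2, ε, YA#)
All input consumed in state s2 with stack YA#.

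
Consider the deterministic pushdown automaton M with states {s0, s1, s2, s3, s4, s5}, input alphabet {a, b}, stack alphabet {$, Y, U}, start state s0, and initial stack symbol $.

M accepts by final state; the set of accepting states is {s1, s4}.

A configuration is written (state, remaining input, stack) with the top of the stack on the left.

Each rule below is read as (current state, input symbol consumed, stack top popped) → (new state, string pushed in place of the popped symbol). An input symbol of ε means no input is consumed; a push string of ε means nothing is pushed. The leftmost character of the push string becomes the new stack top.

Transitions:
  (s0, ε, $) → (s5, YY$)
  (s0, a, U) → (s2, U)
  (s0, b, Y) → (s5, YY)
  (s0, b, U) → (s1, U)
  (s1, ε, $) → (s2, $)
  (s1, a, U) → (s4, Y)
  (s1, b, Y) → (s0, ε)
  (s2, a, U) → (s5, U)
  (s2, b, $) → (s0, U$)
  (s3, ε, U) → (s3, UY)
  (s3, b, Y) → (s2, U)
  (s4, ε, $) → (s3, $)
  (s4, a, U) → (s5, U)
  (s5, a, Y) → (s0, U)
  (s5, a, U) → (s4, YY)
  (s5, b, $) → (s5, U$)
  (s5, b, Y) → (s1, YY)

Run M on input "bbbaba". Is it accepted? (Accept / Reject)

Accept

(s0, bbbaba, $) ⊢ (s5, bbbaba, YY$) ⊢ (s1, bbaba, YYY$) ⊢ (s0, baba, YY$) ⊢ (s5, aba, YYY$) ⊢ (s0, ba, UYY$) ⊢ (s1, a, UYY$) ⊢ (s4, ε, YYY$)
All input consumed; state s4 ∈ F.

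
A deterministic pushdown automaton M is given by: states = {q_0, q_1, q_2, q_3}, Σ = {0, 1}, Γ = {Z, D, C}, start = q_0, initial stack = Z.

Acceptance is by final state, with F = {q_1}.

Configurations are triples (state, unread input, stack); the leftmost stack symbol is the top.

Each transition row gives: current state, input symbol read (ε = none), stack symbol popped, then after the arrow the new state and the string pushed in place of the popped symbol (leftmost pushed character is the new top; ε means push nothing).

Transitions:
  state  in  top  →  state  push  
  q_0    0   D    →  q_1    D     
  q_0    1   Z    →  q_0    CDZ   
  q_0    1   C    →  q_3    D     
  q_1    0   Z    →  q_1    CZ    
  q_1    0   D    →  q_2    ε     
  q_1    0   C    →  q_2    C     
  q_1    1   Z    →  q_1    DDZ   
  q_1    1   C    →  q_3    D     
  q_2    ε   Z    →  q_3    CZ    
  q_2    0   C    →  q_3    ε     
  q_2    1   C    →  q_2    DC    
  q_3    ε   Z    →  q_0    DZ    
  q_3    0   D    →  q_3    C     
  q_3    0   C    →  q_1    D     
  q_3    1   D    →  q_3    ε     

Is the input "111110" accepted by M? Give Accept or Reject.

(q_0, 111110, Z) ⊢ (q_0, 11110, CDZ) ⊢ (q_3, 1110, DDZ) ⊢ (q_3, 110, DZ) ⊢ (q_3, 10, Z) ⊢ (q_0, 10, DZ)
No transition applies at (q_0, 10, DZ); input not fully consumed.

Reject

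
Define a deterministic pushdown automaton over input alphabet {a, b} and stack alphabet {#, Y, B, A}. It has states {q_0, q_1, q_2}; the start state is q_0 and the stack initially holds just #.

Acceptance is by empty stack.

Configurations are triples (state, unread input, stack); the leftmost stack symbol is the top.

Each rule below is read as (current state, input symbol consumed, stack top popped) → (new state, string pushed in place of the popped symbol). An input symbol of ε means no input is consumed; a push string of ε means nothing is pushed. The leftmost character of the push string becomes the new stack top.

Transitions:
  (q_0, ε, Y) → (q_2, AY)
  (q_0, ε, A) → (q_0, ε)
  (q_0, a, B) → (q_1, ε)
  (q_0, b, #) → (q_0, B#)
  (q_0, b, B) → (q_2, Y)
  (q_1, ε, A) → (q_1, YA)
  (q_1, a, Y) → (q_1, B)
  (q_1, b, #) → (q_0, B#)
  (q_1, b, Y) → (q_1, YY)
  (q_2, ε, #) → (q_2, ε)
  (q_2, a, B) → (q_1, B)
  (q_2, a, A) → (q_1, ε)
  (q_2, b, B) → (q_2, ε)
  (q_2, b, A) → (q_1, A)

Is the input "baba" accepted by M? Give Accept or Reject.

(q_0, baba, #)
  read b, top #: go to q_0, push B# → (q_0, aba, B#)
  read a, top B: go to q_1, push ε → (q_1, ba, #)
  read b, top #: go to q_0, push B# → (q_0, a, B#)
  read a, top B: go to q_1, push ε → (q_1, ε, #)
All input consumed; stack is #, not empty, and no further ε-move applies.

Reject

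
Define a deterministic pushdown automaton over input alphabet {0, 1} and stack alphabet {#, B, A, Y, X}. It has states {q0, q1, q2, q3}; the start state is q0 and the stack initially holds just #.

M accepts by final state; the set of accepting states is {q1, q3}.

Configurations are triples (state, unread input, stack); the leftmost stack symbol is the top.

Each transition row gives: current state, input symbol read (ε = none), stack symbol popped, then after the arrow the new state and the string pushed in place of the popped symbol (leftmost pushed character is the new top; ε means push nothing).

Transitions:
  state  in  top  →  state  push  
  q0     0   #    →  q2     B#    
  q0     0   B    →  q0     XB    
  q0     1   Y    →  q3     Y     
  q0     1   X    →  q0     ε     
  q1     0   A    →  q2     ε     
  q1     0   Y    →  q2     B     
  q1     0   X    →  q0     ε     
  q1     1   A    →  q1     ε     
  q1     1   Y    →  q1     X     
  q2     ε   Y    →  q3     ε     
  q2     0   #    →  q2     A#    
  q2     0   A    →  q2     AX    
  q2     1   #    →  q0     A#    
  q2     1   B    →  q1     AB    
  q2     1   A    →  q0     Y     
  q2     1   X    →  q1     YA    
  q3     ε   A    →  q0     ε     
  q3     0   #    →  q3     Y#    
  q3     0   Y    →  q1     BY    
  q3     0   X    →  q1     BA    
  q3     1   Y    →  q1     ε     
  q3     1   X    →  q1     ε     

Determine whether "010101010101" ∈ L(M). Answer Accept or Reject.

(q0, 010101010101, #) ⊢ (q2, 10101010101, B#) ⊢ (q1, 0101010101, AB#) ⊢ (q2, 101010101, B#) ⊢ (q1, 01010101, AB#) ⊢ (q2, 1010101, B#) ⊢ (q1, 010101, AB#) ⊢ (q2, 10101, B#) ⊢ (q1, 0101, AB#) ⊢ (q2, 101, B#) ⊢ (q1, 01, AB#) ⊢ (q2, 1, B#) ⊢ (q1, ε, AB#)
All input consumed; state q1 ∈ F.

Accept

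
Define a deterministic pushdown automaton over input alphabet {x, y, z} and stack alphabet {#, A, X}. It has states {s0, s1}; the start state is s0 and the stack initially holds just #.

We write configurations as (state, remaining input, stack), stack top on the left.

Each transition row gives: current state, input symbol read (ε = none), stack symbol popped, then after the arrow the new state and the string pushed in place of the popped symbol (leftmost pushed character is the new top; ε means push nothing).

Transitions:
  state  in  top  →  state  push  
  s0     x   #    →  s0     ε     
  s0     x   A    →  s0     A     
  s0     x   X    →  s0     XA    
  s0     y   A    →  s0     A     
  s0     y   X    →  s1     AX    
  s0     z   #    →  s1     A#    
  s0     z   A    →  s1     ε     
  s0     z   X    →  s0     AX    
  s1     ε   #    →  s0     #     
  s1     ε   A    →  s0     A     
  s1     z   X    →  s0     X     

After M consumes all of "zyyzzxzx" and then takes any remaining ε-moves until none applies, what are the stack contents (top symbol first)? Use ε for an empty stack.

ε

(s0, zyyzzxzx, #)
  read z, top #: go to s1, push A# → (s1, yyzzxzx, A#)
  ε-move, top A: go to s0, push A → (s0, yyzzxzx, A#)
  read y, top A: go to s0, push A → (s0, yzzxzx, A#)
  read y, top A: go to s0, push A → (s0, zzxzx, A#)
  read z, top A: go to s1, push ε → (s1, zxzx, #)
  ε-move, top #: go to s0, push # → (s0, zxzx, #)
  read z, top #: go to s1, push A# → (s1, xzx, A#)
  ε-move, top A: go to s0, push A → (s0, xzx, A#)
  read x, top A: go to s0, push A → (s0, zx, A#)
  read z, top A: go to s1, push ε → (s1, x, #)
  ε-move, top #: go to s0, push # → (s0, x, #)
  read x, top #: go to s0, push ε → (s0, ε, ε)
All input consumed in state s0 with stack ε.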